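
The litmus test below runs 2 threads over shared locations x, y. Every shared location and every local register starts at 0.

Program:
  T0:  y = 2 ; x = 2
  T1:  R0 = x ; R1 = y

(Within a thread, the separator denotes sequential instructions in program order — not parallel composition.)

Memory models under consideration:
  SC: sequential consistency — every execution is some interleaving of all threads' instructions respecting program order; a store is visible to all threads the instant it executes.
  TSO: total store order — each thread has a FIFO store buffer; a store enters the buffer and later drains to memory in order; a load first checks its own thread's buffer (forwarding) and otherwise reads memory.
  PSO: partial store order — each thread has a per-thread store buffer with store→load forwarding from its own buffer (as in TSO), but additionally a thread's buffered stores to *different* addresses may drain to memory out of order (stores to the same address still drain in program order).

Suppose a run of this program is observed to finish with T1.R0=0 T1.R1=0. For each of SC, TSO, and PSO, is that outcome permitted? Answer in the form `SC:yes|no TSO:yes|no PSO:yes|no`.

SC:yes TSO:yes PSO:yes

outcome vector order: (T1.R0,T1.R1)
SC: 3 outcomes — {<0 0> <0 2> <2 2>}
TSO: 3 outcomes — {<0 0> <0 2> <2 2>}
PSO: 4 outcomes — {<0 0> <0 2> <2 0> <2 2>}
target <0 0> ∈ {SC,TSO,PSO}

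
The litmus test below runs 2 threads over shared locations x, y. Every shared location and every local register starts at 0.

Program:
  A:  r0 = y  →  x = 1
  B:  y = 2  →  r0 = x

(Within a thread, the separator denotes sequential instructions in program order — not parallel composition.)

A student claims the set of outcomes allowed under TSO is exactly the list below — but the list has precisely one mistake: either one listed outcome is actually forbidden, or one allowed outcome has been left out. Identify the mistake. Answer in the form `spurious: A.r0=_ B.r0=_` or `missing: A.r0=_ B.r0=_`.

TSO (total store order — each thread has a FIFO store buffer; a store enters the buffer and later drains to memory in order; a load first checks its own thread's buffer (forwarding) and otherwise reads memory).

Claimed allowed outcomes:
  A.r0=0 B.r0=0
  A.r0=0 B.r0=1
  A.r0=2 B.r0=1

outcome vector order: (A.r0,B.r0)
under TSO → 0/0, 0/1, 2/0, 2/1
TSO∖claimed = {2/0}

missing: A.r0=2 B.r0=0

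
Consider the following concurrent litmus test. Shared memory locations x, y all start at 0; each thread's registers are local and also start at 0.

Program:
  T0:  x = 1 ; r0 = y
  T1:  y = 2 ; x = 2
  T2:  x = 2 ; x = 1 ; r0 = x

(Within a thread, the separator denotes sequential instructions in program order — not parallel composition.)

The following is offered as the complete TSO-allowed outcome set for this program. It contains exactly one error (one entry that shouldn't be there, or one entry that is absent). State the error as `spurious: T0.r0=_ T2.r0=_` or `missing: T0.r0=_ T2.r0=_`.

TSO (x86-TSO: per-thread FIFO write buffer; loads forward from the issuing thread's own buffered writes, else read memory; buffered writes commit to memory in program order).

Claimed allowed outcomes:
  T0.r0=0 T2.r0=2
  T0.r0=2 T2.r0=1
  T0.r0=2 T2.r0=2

missing: T0.r0=0 T2.r0=1

outcome vector order: (T0.r0,T2.r0)
TSO: 4 outcomes — {01; 02; 21; 22}
TSO∖claimed = {01}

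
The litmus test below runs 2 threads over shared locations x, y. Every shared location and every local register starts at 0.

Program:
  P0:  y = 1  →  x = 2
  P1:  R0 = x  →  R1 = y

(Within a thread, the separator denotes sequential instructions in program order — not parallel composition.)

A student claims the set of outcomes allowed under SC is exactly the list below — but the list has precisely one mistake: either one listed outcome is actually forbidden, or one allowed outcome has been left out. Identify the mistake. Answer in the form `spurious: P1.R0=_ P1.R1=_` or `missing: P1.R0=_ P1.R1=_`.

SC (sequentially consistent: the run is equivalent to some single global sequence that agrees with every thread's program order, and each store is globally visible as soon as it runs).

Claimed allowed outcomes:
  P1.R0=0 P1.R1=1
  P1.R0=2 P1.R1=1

missing: P1.R0=0 P1.R1=0

outcome vector order: (P1.R0,P1.R1)
SC (3): (0,0) (0,1) (2,1)
SC∖claimed = {(0,0)}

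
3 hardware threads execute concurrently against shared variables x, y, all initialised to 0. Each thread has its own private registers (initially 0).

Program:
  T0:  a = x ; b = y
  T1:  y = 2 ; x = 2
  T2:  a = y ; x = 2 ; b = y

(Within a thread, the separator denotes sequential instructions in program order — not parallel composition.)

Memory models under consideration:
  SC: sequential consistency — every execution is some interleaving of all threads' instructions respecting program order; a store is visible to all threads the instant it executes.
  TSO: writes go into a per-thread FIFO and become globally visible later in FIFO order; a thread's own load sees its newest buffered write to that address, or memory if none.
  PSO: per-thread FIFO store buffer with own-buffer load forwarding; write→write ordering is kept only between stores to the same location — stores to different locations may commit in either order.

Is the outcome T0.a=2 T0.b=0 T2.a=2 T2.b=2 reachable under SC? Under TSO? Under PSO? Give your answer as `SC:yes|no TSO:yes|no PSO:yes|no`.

outcome vector order: (T0.a,T0.b,T2.a,T2.b)
under SC → (0,0,0,0); (0,0,0,2); (0,0,2,2); (0,2,0,0); (0,2,0,2); (0,2,2,2); (2,0,0,0); (2,0,0,2); (2,2,0,0); (2,2,0,2); (2,2,2,2)
under TSO → (0,0,0,0); (0,0,0,2); (0,0,2,2); (0,2,0,0); (0,2,0,2); (0,2,2,2); (2,0,0,0); (2,0,0,2); (2,2,0,0); (2,2,0,2); (2,2,2,2)
under PSO → (0,0,0,0); (0,0,0,2); (0,0,2,2); (0,2,0,0); (0,2,0,2); (0,2,2,2); (2,0,0,0); (2,0,0,2); (2,0,2,2); (2,2,0,0); (2,2,0,2); (2,2,2,2)
target (2,0,2,2) ∈ {PSO}

SC:no TSO:no PSO:yes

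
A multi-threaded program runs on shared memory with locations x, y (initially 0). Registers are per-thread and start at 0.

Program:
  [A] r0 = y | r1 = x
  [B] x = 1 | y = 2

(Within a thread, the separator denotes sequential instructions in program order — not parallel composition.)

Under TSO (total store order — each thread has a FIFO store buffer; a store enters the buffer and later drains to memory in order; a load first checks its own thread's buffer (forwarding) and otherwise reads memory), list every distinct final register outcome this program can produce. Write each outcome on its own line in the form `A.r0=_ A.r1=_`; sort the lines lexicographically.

A.r0=0 A.r1=0
A.r0=0 A.r1=1
A.r0=2 A.r1=1

outcome vector order: (A.r0,A.r1)
|TSO outcomes| = 3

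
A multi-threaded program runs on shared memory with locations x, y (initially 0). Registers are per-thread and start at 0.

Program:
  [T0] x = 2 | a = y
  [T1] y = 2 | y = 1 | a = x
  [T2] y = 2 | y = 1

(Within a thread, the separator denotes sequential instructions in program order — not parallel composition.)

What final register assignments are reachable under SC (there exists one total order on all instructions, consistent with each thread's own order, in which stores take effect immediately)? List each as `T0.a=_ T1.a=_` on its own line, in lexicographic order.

T0.a=0 T1.a=2
T0.a=1 T1.a=0
T0.a=1 T1.a=2
T0.a=2 T1.a=0
T0.a=2 T1.a=2

outcome vector order: (T0.a,T1.a)
|SC outcomes| = 5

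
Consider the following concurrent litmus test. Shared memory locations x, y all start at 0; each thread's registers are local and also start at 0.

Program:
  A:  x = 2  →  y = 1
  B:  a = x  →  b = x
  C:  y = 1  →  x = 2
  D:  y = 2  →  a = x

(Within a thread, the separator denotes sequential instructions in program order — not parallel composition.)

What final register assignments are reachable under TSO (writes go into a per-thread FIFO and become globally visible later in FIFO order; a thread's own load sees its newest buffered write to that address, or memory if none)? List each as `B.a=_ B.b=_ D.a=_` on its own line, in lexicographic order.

B.a=0 B.b=0 D.a=0
B.a=0 B.b=0 D.a=2
B.a=0 B.b=2 D.a=0
B.a=0 B.b=2 D.a=2
B.a=2 B.b=2 D.a=0
B.a=2 B.b=2 D.a=2

outcome vector order: (B.a,B.b,D.a)
|TSO outcomes| = 6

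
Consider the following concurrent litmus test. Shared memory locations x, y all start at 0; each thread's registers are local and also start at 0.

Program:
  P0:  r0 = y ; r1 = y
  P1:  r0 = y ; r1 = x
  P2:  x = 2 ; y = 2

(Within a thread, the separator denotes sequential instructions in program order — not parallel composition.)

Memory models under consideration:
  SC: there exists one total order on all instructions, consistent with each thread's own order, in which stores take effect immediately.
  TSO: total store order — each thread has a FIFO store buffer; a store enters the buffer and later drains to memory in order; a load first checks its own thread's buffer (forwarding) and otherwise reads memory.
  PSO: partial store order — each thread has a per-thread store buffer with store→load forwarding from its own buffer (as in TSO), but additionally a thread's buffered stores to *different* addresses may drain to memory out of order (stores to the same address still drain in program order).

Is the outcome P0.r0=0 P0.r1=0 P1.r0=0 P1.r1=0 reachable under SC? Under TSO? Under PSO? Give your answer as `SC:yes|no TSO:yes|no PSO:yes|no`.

outcome vector order: (P0.r0,P0.r1,P1.r0,P1.r1)
SC (9): 0/0/0/0, 0/0/0/2, 0/0/2/2, 0/2/0/0, 0/2/0/2, 0/2/2/2, 2/2/0/0, 2/2/0/2, 2/2/2/2
TSO (9): 0/0/0/0, 0/0/0/2, 0/0/2/2, 0/2/0/0, 0/2/0/2, 0/2/2/2, 2/2/0/0, 2/2/0/2, 2/2/2/2
PSO (12): 0/0/0/0, 0/0/0/2, 0/0/2/0, 0/0/2/2, 0/2/0/0, 0/2/0/2, 0/2/2/0, 0/2/2/2, 2/2/0/0, 2/2/0/2, 2/2/2/0, 2/2/2/2
target 0/0/0/0 ∈ {SC,TSO,PSO}

SC:yes TSO:yes PSO:yes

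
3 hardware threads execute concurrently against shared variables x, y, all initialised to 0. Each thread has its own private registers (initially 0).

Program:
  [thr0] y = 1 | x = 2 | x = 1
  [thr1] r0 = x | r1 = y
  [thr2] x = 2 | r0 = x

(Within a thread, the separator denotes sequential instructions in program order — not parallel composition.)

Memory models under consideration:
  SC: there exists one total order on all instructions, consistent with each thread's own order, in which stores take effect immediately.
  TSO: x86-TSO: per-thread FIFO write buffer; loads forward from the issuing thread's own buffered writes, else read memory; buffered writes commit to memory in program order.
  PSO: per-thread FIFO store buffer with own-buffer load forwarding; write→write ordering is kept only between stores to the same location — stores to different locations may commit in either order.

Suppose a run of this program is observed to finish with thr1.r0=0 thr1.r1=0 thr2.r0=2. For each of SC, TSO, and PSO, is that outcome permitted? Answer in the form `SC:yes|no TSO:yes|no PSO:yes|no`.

SC:yes TSO:yes PSO:yes

outcome vector order: (thr1.r0,thr1.r1,thr2.r0)
SC: 10 outcomes — {<0 0 1>; <0 0 2>; <0 1 1>; <0 1 2>; <1 1 1>; <1 1 2>; <2 0 1>; <2 0 2>; <2 1 1>; <2 1 2>}
TSO: 10 outcomes — {<0 0 1>; <0 0 2>; <0 1 1>; <0 1 2>; <1 1 1>; <1 1 2>; <2 0 1>; <2 0 2>; <2 1 1>; <2 1 2>}
PSO: 12 outcomes — {<0 0 1>; <0 0 2>; <0 1 1>; <0 1 2>; <1 0 1>; <1 0 2>; <1 1 1>; <1 1 2>; <2 0 1>; <2 0 2>; <2 1 1>; <2 1 2>}
target <0 0 2> ∈ {SC,TSO,PSO}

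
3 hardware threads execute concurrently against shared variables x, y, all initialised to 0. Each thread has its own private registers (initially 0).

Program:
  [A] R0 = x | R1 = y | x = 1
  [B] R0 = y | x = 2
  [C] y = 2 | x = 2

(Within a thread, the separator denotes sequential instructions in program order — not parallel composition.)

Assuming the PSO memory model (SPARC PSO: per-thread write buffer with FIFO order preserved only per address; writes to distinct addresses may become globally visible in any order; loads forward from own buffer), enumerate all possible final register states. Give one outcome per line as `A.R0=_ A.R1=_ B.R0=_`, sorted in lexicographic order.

A.R0=0 A.R1=0 B.R0=0
A.R0=0 A.R1=0 B.R0=2
A.R0=0 A.R1=2 B.R0=0
A.R0=0 A.R1=2 B.R0=2
A.R0=2 A.R1=0 B.R0=0
A.R0=2 A.R1=0 B.R0=2
A.R0=2 A.R1=2 B.R0=0
A.R0=2 A.R1=2 B.R0=2

outcome vector order: (A.R0,A.R1,B.R0)
|PSO outcomes| = 8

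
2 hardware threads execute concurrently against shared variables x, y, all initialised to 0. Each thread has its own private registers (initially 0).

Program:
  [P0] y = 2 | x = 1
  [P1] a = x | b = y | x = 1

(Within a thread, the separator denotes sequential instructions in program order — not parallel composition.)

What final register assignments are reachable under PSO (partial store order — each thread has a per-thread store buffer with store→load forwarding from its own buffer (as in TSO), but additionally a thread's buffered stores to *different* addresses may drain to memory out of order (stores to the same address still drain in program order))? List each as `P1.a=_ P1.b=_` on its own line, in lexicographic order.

P1.a=0 P1.b=0
P1.a=0 P1.b=2
P1.a=1 P1.b=0
P1.a=1 P1.b=2

outcome vector order: (P1.a,P1.b)
|PSO outcomes| = 4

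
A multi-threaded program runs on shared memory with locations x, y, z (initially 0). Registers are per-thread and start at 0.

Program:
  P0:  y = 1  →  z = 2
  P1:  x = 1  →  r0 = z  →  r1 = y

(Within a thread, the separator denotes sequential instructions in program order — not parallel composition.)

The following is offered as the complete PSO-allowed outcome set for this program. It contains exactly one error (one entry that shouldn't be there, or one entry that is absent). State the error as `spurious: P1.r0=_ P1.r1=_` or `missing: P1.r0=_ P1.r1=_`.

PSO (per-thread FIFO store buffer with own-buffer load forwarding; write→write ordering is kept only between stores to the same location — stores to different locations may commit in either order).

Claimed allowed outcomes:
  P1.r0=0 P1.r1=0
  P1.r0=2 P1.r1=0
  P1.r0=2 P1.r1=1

outcome vector order: (P1.r0,P1.r1)
PSO: 4 outcomes — {(0,0); (0,1); (2,0); (2,1)}
PSO∖claimed = {(0,1)}

missing: P1.r0=0 P1.r1=1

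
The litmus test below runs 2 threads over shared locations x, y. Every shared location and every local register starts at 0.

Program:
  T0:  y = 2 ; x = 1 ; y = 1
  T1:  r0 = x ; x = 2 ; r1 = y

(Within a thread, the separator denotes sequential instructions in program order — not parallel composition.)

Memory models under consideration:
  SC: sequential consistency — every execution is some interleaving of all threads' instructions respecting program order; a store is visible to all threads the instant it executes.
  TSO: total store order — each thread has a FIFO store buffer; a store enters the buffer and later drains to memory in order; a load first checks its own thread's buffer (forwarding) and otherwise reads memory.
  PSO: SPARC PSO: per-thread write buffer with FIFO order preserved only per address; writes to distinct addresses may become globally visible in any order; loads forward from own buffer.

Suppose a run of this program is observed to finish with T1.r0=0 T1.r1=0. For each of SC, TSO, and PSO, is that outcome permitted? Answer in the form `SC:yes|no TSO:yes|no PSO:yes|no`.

SC:yes TSO:yes PSO:yes

outcome vector order: (T1.r0,T1.r1)
under SC → (0,0), (0,1), (0,2), (1,1), (1,2)
under TSO → (0,0), (0,1), (0,2), (1,1), (1,2)
under PSO → (0,0), (0,1), (0,2), (1,0), (1,1), (1,2)
target (0,0) ∈ {SC,TSO,PSO}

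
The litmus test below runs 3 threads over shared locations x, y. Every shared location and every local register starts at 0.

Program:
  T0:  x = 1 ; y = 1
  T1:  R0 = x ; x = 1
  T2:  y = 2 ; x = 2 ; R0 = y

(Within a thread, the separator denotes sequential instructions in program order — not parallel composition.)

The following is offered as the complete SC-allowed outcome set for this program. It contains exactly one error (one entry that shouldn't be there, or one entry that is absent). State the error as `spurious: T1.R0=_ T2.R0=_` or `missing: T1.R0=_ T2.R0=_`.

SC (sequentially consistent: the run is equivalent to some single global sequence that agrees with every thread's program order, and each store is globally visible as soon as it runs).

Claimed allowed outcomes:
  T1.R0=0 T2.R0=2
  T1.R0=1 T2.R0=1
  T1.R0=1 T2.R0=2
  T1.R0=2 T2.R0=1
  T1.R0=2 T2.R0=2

missing: T1.R0=0 T2.R0=1

outcome vector order: (T1.R0,T2.R0)
SC (6): <0 1> <0 2> <1 1> <1 2> <2 1> <2 2>
SC∖claimed = {<0 1>}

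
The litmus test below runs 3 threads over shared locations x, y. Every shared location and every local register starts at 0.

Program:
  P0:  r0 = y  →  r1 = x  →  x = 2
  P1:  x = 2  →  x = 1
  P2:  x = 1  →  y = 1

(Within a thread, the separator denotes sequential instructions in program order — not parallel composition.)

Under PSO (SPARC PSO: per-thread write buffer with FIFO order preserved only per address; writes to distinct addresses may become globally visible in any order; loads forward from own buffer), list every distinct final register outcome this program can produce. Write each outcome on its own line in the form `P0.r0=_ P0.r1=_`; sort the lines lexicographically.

outcome vector order: (P0.r0,P0.r1)
|PSO outcomes| = 6

P0.r0=0 P0.r1=0
P0.r0=0 P0.r1=1
P0.r0=0 P0.r1=2
P0.r0=1 P0.r1=0
P0.r0=1 P0.r1=1
P0.r0=1 P0.r1=2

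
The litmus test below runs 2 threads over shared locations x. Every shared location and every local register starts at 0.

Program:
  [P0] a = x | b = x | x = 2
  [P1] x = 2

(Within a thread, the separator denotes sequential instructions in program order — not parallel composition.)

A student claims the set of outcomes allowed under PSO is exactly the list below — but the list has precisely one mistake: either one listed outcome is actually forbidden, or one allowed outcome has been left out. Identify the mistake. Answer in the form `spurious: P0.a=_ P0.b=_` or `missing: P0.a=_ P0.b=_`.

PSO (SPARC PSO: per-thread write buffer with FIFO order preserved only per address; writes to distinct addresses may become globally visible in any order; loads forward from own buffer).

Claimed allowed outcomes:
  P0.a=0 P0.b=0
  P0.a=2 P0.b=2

missing: P0.a=0 P0.b=2

outcome vector order: (P0.a,P0.b)
[PSO] allowed = {00; 02; 22}
PSO∖claimed = {02}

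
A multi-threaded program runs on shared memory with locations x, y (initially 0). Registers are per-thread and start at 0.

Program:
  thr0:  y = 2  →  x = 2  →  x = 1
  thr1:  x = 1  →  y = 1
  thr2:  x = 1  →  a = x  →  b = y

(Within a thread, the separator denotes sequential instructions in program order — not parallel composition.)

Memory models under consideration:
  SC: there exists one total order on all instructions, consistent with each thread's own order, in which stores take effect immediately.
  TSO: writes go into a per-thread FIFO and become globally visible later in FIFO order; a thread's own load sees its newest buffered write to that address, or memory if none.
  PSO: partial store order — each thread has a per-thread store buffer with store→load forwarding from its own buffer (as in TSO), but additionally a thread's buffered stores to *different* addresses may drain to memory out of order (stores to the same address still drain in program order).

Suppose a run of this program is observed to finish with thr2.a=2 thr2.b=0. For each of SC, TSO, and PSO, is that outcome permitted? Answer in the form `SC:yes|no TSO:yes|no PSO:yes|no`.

outcome vector order: (thr2.a,thr2.b)
SC: 5 outcomes — {10, 11, 12, 21, 22}
TSO: 5 outcomes — {10, 11, 12, 21, 22}
PSO: 6 outcomes — {10, 11, 12, 20, 21, 22}
target 20 ∈ {PSO}

SC:no TSO:no PSO:yes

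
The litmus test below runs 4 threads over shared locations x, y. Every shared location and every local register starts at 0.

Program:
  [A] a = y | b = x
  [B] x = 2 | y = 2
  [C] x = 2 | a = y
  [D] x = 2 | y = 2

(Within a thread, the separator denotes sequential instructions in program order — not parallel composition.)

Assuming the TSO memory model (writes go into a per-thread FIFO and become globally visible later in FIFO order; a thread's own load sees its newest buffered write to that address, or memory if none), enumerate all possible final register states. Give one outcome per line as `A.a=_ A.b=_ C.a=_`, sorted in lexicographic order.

A.a=0 A.b=0 C.a=0
A.a=0 A.b=0 C.a=2
A.a=0 A.b=2 C.a=0
A.a=0 A.b=2 C.a=2
A.a=2 A.b=2 C.a=0
A.a=2 A.b=2 C.a=2

outcome vector order: (A.a,A.b,C.a)
|TSO outcomes| = 6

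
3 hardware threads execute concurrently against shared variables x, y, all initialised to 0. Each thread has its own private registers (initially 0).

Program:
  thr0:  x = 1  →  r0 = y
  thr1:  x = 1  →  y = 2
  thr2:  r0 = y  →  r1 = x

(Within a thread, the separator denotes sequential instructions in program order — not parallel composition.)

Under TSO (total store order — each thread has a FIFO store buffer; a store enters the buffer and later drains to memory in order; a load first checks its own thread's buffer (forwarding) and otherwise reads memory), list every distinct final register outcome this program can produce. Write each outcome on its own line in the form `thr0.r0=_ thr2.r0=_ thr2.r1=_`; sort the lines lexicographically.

thr0.r0=0 thr2.r0=0 thr2.r1=0
thr0.r0=0 thr2.r0=0 thr2.r1=1
thr0.r0=0 thr2.r0=2 thr2.r1=1
thr0.r0=2 thr2.r0=0 thr2.r1=0
thr0.r0=2 thr2.r0=0 thr2.r1=1
thr0.r0=2 thr2.r0=2 thr2.r1=1

outcome vector order: (thr0.r0,thr2.r0,thr2.r1)
|TSO outcomes| = 6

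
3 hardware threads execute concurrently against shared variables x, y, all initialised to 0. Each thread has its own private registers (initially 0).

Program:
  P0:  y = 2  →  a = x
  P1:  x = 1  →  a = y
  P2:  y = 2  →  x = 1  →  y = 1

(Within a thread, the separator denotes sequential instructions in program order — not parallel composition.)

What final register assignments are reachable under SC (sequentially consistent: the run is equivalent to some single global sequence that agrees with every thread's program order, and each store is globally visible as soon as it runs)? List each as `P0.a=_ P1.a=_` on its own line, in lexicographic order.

outcome vector order: (P0.a,P1.a)
|SC outcomes| = 5

P0.a=0 P1.a=1
P0.a=0 P1.a=2
P0.a=1 P1.a=0
P0.a=1 P1.a=1
P0.a=1 P1.a=2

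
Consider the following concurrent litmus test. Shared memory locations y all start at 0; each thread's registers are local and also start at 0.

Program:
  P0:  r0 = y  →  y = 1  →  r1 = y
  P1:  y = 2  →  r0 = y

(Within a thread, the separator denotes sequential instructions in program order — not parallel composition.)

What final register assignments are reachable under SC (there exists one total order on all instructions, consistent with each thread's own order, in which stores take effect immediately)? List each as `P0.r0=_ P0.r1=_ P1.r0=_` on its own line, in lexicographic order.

outcome vector order: (P0.r0,P0.r1,P1.r0)
|SC outcomes| = 5

P0.r0=0 P0.r1=1 P1.r0=1
P0.r0=0 P0.r1=1 P1.r0=2
P0.r0=0 P0.r1=2 P1.r0=2
P0.r0=2 P0.r1=1 P1.r0=1
P0.r0=2 P0.r1=1 P1.r0=2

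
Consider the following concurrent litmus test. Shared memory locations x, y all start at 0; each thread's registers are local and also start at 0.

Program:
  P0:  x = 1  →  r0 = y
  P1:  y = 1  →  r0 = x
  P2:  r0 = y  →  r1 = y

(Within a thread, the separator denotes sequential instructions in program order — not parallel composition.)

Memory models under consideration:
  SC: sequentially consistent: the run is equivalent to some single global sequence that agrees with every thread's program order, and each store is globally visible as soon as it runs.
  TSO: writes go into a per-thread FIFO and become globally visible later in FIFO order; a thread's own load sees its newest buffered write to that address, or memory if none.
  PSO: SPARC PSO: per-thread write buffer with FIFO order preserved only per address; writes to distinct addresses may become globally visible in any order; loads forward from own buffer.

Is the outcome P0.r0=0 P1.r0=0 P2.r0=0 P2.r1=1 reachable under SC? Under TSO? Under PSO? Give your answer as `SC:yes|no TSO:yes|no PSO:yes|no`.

outcome vector order: (P0.r0,P1.r0,P2.r0,P2.r1)
under SC → <0 1 0 0> <0 1 0 1> <0 1 1 1> <1 0 0 0> <1 0 0 1> <1 0 1 1> <1 1 0 0> <1 1 0 1> <1 1 1 1>
under TSO → <0 0 0 0> <0 0 0 1> <0 0 1 1> <0 1 0 0> <0 1 0 1> <0 1 1 1> <1 0 0 0> <1 0 0 1> <1 0 1 1> <1 1 0 0> <1 1 0 1> <1 1 1 1>
under PSO → <0 0 0 0> <0 0 0 1> <0 0 1 1> <0 1 0 0> <0 1 0 1> <0 1 1 1> <1 0 0 0> <1 0 0 1> <1 0 1 1> <1 1 0 0> <1 1 0 1> <1 1 1 1>
target <0 0 0 1> ∈ {TSO,PSO}

SC:no TSO:yes PSO:yes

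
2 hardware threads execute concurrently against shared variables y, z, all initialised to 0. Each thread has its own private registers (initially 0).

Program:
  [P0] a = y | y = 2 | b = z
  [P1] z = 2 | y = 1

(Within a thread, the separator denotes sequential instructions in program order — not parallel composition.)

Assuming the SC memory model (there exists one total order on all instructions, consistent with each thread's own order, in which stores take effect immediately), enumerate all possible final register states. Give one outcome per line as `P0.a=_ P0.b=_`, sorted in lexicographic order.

outcome vector order: (P0.a,P0.b)
|SC outcomes| = 3

P0.a=0 P0.b=0
P0.a=0 P0.b=2
P0.a=1 P0.b=2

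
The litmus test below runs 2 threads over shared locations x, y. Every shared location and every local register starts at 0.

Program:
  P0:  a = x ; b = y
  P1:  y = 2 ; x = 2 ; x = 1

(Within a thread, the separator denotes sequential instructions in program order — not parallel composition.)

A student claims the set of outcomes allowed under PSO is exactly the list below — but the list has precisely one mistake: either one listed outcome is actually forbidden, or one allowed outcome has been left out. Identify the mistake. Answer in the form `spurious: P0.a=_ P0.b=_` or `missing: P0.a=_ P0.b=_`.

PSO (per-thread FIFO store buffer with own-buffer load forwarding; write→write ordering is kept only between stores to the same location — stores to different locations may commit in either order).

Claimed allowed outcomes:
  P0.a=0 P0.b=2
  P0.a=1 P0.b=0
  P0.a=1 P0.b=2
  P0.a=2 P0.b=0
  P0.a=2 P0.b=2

outcome vector order: (P0.a,P0.b)
under PSO → <0 0> <0 2> <1 0> <1 2> <2 0> <2 2>
PSO∖claimed = {<0 0>}

missing: P0.a=0 P0.b=0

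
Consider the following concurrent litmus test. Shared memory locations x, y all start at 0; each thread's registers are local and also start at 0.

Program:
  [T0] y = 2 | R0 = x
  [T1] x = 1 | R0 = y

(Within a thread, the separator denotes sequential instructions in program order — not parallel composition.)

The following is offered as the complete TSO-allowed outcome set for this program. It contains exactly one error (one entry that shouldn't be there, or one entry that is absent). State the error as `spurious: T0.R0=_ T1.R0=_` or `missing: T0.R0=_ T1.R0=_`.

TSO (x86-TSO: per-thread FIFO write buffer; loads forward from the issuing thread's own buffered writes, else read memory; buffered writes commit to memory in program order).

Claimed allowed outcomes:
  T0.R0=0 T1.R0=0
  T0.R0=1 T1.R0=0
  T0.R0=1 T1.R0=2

outcome vector order: (T0.R0,T1.R0)
under TSO → 00, 02, 10, 12
TSO∖claimed = {02}

missing: T0.R0=0 T1.R0=2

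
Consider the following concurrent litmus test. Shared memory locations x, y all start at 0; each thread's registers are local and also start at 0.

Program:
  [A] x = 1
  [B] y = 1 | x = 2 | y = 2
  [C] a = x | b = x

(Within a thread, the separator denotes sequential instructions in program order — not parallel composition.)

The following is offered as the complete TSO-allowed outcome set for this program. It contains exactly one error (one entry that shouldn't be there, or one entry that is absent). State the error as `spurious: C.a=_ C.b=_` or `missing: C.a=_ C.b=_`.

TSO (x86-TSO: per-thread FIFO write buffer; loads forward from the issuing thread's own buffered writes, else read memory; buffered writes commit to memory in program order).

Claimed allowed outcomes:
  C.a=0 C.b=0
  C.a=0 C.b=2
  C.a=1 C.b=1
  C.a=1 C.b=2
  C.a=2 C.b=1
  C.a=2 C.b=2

outcome vector order: (C.a,C.b)
TSO: 7 outcomes — {00, 01, 02, 11, 12, 21, 22}
TSO∖claimed = {01}

missing: C.a=0 C.b=1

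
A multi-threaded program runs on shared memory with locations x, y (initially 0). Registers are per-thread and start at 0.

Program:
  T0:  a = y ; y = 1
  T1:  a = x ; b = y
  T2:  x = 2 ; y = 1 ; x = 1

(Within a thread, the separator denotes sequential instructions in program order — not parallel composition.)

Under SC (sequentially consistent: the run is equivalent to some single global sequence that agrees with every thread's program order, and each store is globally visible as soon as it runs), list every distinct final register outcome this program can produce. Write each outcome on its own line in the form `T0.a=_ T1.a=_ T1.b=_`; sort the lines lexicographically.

T0.a=0 T1.a=0 T1.b=0
T0.a=0 T1.a=0 T1.b=1
T0.a=0 T1.a=1 T1.b=1
T0.a=0 T1.a=2 T1.b=0
T0.a=0 T1.a=2 T1.b=1
T0.a=1 T1.a=0 T1.b=0
T0.a=1 T1.a=0 T1.b=1
T0.a=1 T1.a=1 T1.b=1
T0.a=1 T1.a=2 T1.b=0
T0.a=1 T1.a=2 T1.b=1

outcome vector order: (T0.a,T1.a,T1.b)
|SC outcomes| = 10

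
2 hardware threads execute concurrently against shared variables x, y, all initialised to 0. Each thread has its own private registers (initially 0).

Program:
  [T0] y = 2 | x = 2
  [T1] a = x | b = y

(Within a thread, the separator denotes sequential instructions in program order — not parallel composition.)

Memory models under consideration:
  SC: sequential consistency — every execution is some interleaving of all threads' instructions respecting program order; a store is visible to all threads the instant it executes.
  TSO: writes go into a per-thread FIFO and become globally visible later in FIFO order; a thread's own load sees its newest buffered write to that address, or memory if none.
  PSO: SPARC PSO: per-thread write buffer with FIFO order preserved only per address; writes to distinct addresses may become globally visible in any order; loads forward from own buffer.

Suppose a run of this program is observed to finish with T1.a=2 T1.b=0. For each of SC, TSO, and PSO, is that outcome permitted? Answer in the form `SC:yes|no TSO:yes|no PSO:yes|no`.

outcome vector order: (T1.a,T1.b)
[SC] allowed = {0/0; 0/2; 2/2}
[TSO] allowed = {0/0; 0/2; 2/2}
[PSO] allowed = {0/0; 0/2; 2/0; 2/2}
target 2/0 ∈ {PSO}

SC:no TSO:no PSO:yes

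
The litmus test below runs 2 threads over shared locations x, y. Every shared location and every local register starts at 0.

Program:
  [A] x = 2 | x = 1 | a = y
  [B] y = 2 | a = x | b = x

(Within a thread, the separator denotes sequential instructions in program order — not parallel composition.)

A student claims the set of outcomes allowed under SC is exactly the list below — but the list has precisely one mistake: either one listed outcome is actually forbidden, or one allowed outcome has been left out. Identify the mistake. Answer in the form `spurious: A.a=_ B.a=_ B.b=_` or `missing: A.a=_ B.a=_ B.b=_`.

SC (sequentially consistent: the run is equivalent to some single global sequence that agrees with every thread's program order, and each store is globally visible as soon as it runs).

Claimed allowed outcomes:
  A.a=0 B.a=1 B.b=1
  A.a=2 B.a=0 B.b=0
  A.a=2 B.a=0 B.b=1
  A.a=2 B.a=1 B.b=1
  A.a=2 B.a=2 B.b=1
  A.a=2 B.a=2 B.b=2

outcome vector order: (A.a,B.a,B.b)
[SC] allowed = {<0 1 1>, <2 0 0>, <2 0 1>, <2 0 2>, <2 1 1>, <2 2 1>, <2 2 2>}
SC∖claimed = {<2 0 2>}

missing: A.a=2 B.a=0 B.b=2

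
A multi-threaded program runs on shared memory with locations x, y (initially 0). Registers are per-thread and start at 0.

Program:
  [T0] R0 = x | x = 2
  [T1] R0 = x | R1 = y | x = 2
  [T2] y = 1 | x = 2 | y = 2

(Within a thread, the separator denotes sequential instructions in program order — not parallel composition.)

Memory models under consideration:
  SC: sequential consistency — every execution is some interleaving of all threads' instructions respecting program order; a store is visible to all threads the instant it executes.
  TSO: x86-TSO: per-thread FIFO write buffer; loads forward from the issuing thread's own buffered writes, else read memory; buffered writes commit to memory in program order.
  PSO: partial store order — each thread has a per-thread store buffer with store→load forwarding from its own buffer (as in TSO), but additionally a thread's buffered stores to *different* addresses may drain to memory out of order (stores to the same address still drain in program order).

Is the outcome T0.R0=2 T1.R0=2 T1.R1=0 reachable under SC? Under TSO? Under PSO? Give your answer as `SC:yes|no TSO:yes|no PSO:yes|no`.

SC:no TSO:no PSO:yes

outcome vector order: (T0.R0,T1.R0,T1.R1)
[SC] allowed = {000, 001, 002, 020, 021, 022, 200, 201, 202, 221, 222}
[TSO] allowed = {000, 001, 002, 020, 021, 022, 200, 201, 202, 221, 222}
[PSO] allowed = {000, 001, 002, 020, 021, 022, 200, 201, 202, 220, 221, 222}
target 220 ∈ {PSO}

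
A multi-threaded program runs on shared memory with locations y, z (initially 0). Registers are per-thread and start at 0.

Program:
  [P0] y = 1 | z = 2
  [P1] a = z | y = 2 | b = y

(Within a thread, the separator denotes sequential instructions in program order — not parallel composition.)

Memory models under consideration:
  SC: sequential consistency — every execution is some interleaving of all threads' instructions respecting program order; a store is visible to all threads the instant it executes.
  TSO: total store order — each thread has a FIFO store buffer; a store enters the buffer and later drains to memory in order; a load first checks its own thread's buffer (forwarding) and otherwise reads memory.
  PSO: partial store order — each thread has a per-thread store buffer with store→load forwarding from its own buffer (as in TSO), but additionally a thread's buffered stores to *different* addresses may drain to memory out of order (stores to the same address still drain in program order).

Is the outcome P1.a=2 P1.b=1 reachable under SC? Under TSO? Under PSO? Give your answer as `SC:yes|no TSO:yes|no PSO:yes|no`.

SC:no TSO:no PSO:yes

outcome vector order: (P1.a,P1.b)
SC (3): (0,1); (0,2); (2,2)
TSO (3): (0,1); (0,2); (2,2)
PSO (4): (0,1); (0,2); (2,1); (2,2)
target (2,1) ∈ {PSO}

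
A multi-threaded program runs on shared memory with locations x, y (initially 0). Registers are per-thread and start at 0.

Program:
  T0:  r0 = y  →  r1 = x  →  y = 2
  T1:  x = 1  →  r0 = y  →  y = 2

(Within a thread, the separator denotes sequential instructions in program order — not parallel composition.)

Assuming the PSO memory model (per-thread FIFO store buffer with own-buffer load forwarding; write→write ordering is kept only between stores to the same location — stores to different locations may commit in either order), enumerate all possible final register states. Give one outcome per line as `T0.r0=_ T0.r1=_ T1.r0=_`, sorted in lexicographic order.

outcome vector order: (T0.r0,T0.r1,T1.r0)
|PSO outcomes| = 6

T0.r0=0 T0.r1=0 T1.r0=0
T0.r0=0 T0.r1=0 T1.r0=2
T0.r0=0 T0.r1=1 T1.r0=0
T0.r0=0 T0.r1=1 T1.r0=2
T0.r0=2 T0.r1=0 T1.r0=0
T0.r0=2 T0.r1=1 T1.r0=0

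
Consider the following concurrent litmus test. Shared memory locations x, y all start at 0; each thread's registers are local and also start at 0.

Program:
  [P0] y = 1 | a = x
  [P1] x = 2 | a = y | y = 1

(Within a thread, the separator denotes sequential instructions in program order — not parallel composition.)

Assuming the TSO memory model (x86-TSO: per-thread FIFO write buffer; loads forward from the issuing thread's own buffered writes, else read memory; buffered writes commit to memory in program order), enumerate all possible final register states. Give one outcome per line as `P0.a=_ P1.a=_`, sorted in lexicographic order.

P0.a=0 P1.a=0
P0.a=0 P1.a=1
P0.a=2 P1.a=0
P0.a=2 P1.a=1

outcome vector order: (P0.a,P1.a)
|TSO outcomes| = 4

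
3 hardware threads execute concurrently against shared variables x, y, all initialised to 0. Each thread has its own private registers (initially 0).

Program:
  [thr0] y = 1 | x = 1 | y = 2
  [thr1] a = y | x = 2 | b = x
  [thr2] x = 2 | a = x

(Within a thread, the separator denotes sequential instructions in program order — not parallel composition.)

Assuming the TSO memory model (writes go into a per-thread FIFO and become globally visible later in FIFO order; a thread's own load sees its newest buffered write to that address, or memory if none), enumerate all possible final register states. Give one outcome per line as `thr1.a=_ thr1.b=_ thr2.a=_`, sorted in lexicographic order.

thr1.a=0 thr1.b=1 thr2.a=1
thr1.a=0 thr1.b=1 thr2.a=2
thr1.a=0 thr1.b=2 thr2.a=1
thr1.a=0 thr1.b=2 thr2.a=2
thr1.a=1 thr1.b=1 thr2.a=1
thr1.a=1 thr1.b=1 thr2.a=2
thr1.a=1 thr1.b=2 thr2.a=1
thr1.a=1 thr1.b=2 thr2.a=2
thr1.a=2 thr1.b=2 thr2.a=1
thr1.a=2 thr1.b=2 thr2.a=2

outcome vector order: (thr1.a,thr1.b,thr2.a)
|TSO outcomes| = 10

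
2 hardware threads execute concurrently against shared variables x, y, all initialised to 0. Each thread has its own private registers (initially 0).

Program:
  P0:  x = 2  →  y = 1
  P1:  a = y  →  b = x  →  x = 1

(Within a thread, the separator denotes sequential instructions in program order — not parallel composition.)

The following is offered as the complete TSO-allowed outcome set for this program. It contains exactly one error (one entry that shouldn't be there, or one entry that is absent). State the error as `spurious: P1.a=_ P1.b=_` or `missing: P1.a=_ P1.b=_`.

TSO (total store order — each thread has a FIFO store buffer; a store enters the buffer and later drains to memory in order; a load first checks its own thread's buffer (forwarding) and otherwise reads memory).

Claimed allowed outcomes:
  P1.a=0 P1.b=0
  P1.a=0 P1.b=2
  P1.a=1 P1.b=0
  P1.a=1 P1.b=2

outcome vector order: (P1.a,P1.b)
TSO (3): <0 0>, <0 2>, <1 2>
claimed∖TSO = {<1 0>}

spurious: P1.a=1 P1.b=0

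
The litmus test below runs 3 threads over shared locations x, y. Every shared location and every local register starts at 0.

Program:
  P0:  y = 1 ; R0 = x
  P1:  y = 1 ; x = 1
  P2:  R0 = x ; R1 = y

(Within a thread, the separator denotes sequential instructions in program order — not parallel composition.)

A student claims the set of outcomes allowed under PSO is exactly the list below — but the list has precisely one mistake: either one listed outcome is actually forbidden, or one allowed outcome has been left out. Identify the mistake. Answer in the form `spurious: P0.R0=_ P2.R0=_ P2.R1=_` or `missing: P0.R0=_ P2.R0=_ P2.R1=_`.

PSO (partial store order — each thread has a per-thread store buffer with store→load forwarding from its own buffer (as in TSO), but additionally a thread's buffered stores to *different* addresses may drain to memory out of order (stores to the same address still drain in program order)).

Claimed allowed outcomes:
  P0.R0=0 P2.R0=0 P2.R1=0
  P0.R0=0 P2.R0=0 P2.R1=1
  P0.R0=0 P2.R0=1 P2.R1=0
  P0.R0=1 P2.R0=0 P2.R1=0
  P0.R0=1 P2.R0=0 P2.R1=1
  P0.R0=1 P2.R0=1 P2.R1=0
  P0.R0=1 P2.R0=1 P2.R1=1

missing: P0.R0=0 P2.R0=1 P2.R1=1

outcome vector order: (P0.R0,P2.R0,P2.R1)
under PSO → 000, 001, 010, 011, 100, 101, 110, 111
PSO∖claimed = {011}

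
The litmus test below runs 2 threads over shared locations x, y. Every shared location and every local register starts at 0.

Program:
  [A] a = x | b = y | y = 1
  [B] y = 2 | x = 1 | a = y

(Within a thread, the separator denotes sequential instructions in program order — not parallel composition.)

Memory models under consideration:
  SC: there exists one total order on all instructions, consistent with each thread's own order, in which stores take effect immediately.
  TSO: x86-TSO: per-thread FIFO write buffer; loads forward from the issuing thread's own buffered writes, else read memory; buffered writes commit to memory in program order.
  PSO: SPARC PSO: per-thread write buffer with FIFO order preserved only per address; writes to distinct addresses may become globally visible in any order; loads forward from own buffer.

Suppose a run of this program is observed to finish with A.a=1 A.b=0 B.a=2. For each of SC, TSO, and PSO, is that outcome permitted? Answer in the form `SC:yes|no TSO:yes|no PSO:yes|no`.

outcome vector order: (A.a,A.b,B.a)
SC (6): (0,0,1); (0,0,2); (0,2,1); (0,2,2); (1,2,1); (1,2,2)
TSO (6): (0,0,1); (0,0,2); (0,2,1); (0,2,2); (1,2,1); (1,2,2)
PSO (8): (0,0,1); (0,0,2); (0,2,1); (0,2,2); (1,0,1); (1,0,2); (1,2,1); (1,2,2)
target (1,0,2) ∈ {PSO}

SC:no TSO:no PSO:yes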